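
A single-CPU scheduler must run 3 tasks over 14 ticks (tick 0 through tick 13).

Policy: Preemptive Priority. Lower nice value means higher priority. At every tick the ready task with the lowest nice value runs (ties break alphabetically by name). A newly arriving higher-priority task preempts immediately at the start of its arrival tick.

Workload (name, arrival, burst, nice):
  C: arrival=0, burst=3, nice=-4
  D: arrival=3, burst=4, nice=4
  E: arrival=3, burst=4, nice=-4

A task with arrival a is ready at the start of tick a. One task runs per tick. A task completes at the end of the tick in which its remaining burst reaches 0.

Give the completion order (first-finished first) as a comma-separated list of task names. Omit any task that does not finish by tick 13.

t=0: ready={C} → run C
t=1: ready={C} → run C
t=2: ready={C} → run C
t=3: ready={D,E} → run E
t=4: ready={D,E} → run E
t=5: ready={D,E} → run E
t=6: ready={D,E} → run E
t=7: ready={D} → run D
t=8: ready={D} → run D
t=9: ready={D} → run D
t=10: ready={D} → run D
t=11: (idle)
t=12: (idle)
t=13: (idle)

completion order = C, E, D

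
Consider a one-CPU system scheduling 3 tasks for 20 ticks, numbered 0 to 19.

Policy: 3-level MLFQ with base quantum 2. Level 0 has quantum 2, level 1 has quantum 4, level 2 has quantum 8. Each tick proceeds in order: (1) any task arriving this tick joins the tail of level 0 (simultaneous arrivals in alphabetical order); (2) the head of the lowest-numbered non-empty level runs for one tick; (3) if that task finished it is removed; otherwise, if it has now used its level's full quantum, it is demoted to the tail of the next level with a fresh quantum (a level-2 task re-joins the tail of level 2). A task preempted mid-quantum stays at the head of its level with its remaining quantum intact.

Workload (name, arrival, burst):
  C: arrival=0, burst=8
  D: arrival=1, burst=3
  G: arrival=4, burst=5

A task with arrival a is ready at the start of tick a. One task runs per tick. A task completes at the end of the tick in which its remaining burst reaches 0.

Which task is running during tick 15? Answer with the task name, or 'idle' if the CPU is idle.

running at tick 15 = C

t=0: L0/L1/L2 = C/-/- → run C
t=1: L0/L1/L2 = CD/-/- → run C
t=2: L0/L1/L2 = D/C/- → run D
t=3: L0/L1/L2 = D/C/- → run D
t=4: L0/L1/L2 = G/CD/- → run G
t=5: L0/L1/L2 = G/CD/- → run G
t=6: L0/L1/L2 = -/CDG/- → run C
t=7: L0/L1/L2 = -/CDG/- → run C
t=8: L0/L1/L2 = -/CDG/- → run C
t=9: L0/L1/L2 = -/CDG/- → run C
t=10: L0/L1/L2 = -/DG/C → run D
t=11: L0/L1/L2 = -/G/C → run G
t=12: L0/L1/L2 = -/G/C → run G
t=13: L0/L1/L2 = -/G/C → run G
t=14: L0/L1/L2 = -/-/C → run C
t=15: L0/L1/L2 = -/-/C → run C
t=16: (idle)
t=17: (idle)
t=18: (idle)
t=19: (idle)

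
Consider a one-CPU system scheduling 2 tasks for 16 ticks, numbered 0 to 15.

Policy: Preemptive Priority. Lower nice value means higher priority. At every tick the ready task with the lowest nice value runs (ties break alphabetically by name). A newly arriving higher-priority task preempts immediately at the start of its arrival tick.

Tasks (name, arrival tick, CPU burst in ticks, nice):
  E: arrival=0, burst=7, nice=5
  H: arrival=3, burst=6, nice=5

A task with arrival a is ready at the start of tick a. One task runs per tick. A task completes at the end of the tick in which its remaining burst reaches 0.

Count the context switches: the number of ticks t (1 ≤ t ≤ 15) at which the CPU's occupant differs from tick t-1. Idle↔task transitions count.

context switches = 2

t=0: ready={E} → run E
t=1: ready={E} → run E
t=2: ready={E} → run E
t=3: ready={E,H} → run E
t=4: ready={E,H} → run E
t=5: ready={E,H} → run E
t=6: ready={E,H} → run E
t=7: ready={H} → run H
t=8: ready={H} → run H
t=9: ready={H} → run H
t=10: ready={H} → run H
t=11: ready={H} → run H
t=12: ready={H} → run H
t=13: (idle)
t=14: (idle)
t=15: (idle)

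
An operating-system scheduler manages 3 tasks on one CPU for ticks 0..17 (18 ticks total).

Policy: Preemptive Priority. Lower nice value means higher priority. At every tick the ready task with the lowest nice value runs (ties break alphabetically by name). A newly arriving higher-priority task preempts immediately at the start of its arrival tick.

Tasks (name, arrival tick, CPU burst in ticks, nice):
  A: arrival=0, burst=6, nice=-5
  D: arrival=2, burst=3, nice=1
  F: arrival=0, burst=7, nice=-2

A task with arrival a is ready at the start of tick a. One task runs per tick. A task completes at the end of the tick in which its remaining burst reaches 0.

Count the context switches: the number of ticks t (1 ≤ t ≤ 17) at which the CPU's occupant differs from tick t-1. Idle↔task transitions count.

context switches = 3

t=0: ready={A,F} → run A
t=1: ready={A,F} → run A
t=2: ready={A,D,F} → run A
t=3: ready={A,D,F} → run A
t=4: ready={A,D,F} → run A
t=5: ready={A,D,F} → run A
t=6: ready={D,F} → run F
t=7: ready={D,F} → run F
t=8: ready={D,F} → run F
t=9: ready={D,F} → run F
t=10: ready={D,F} → run F
t=11: ready={D,F} → run F
t=12: ready={D,F} → run F
t=13: ready={D} → run D
t=14: ready={D} → run D
t=15: ready={D} → run D
t=16: (idle)
t=17: (idle)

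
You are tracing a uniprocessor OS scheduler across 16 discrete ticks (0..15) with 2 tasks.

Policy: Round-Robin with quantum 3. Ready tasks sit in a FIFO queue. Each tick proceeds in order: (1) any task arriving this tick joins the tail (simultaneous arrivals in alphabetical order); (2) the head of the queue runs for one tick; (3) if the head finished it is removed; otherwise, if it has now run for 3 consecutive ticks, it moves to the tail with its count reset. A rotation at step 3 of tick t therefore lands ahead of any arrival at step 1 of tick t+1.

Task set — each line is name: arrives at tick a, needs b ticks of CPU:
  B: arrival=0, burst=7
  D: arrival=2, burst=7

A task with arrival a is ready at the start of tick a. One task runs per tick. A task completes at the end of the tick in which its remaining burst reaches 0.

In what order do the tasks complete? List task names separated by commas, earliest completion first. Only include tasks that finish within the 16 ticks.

t=0: queue=[B] q_used=0 → run B
t=1: queue=[B] q_used=1 → run B
t=2: queue=[B,D] q_used=2 → run B
t=3: queue=[D,B] q_used=0 → run D
t=4: queue=[D,B] q_used=1 → run D
t=5: queue=[D,B] q_used=2 → run D
t=6: queue=[B,D] q_used=0 → run B
t=7: queue=[B,D] q_used=1 → run B
t=8: queue=[B,D] q_used=2 → run B
t=9: queue=[D,B] q_used=0 → run D
t=10: queue=[D,B] q_used=1 → run D
t=11: queue=[D,B] q_used=2 → run D
t=12: queue=[B,D] q_used=0 → run B
t=13: queue=[D] q_used=0 → run D
t=14: (idle)
t=15: (idle)

completion order = B, D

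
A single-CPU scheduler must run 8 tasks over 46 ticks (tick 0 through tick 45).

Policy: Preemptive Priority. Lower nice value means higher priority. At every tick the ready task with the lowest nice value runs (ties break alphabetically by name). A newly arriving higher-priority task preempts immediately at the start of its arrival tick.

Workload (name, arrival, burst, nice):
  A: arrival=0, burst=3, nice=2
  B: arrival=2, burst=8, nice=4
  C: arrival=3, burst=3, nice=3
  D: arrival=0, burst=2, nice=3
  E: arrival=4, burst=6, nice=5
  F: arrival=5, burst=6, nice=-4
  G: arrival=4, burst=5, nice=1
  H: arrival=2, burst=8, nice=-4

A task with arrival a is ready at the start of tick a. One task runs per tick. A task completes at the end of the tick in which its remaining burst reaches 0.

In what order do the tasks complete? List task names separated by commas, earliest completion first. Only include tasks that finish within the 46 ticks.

t=0: ready={A,D} → run A
t=1: ready={A,D} → run A
t=2: ready={A,B,D,H} → run H
t=3: ready={A,B,C,D,H} → run H
t=4: ready={A,B,C,D,E,G,H} → run H
t=5: ready={A,B,C,D,E,F,G,H} → run F
t=6: ready={A,B,C,D,E,F,G,H} → run F
t=7: ready={A,B,C,D,E,F,G,H} → run F
t=8: ready={A,B,C,D,E,F,G,H} → run F
t=9: ready={A,B,C,D,E,F,G,H} → run F
t=10: ready={A,B,C,D,E,F,G,H} → run F
t=11: ready={A,B,C,D,E,G,H} → run H
t=12: ready={A,B,C,D,E,G,H} → run H
t=13: ready={A,B,C,D,E,G,H} → run H
t=14: ready={A,B,C,D,E,G,H} → run H
t=15: ready={A,B,C,D,E,G,H} → run H
t=16: ready={A,B,C,D,E,G} → run G
t=17: ready={A,B,C,D,E,G} → run G
t=18: ready={A,B,C,D,E,G} → run G
t=19: ready={A,B,C,D,E,G} → run G
t=20: ready={A,B,C,D,E,G} → run G
t=21: ready={A,B,C,D,E} → run A
t=22: ready={B,C,D,E} → run C
t=23: ready={B,C,D,E} → run C
t=24: ready={B,C,D,E} → run C
t=25: ready={B,D,E} → run D
t=26: ready={B,D,E} → run D
t=27: ready={B,E} → run B
t=28: ready={B,E} → run B
t=29: ready={B,E} → run B
t=30: ready={B,E} → run B
t=31: ready={B,E} → run B
t=32: ready={B,E} → run B
t=33: ready={B,E} → run B
t=34: ready={B,E} → run B
t=35: ready={E} → run E
t=36: ready={E} → run E
t=37: ready={E} → run E
t=38: ready={E} → run E
t=39: ready={E} → run E
t=40: ready={E} → run E
t=41: (idle)
t=42: (idle)
t=43: (idle)
t=44: (idle)
t=45: (idle)

completion order = F, H, G, A, C, D, B, E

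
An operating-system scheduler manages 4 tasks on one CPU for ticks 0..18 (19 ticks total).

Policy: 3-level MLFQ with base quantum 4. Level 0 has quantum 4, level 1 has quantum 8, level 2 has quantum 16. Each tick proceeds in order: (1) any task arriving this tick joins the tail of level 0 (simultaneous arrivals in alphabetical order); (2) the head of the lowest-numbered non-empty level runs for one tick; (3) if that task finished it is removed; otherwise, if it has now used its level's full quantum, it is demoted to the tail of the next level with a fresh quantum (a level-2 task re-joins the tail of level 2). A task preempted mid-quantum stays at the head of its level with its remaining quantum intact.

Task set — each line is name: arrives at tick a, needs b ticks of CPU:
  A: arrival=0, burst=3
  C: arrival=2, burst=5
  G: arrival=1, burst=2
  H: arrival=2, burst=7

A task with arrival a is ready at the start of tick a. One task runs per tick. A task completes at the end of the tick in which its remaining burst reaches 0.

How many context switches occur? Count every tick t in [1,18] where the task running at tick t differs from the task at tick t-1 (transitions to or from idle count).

context switches = 6

t=0: L0/L1/L2 = A/-/- → run A
t=1: L0/L1/L2 = AG/-/- → run A
t=2: L0/L1/L2 = AGCH/-/- → run A
t=3: L0/L1/L2 = GCH/-/- → run G
t=4: L0/L1/L2 = GCH/-/- → run G
t=5: L0/L1/L2 = CH/-/- → run C
t=6: L0/L1/L2 = CH/-/- → run C
t=7: L0/L1/L2 = CH/-/- → run C
t=8: L0/L1/L2 = CH/-/- → run C
t=9: L0/L1/L2 = H/C/- → run H
t=10: L0/L1/L2 = H/C/- → run H
t=11: L0/L1/L2 = H/C/- → run H
t=12: L0/L1/L2 = H/C/- → run H
t=13: L0/L1/L2 = -/CH/- → run C
t=14: L0/L1/L2 = -/H/- → run H
t=15: L0/L1/L2 = -/H/- → run H
t=16: L0/L1/L2 = -/H/- → run H
t=17: (idle)
t=18: (idle)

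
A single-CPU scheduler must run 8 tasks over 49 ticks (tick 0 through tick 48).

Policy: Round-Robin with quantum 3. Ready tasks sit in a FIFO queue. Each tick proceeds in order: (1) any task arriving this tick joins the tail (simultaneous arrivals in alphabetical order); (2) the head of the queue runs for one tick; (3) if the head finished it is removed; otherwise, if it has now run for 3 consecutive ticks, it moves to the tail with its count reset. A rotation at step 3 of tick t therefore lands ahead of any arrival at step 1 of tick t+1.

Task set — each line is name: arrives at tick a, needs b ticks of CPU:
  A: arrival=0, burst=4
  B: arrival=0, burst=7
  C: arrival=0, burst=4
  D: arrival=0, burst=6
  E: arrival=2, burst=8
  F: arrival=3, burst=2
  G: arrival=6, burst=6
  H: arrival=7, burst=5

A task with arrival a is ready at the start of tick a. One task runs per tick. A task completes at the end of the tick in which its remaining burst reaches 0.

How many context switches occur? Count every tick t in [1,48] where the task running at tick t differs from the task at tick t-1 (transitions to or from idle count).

t=0: queue=[A,B,C,D] q_used=0 → run A
t=1: queue=[A,B,C,D] q_used=1 → run A
t=2: queue=[A,B,C,D,E] q_used=2 → run A
t=3: queue=[B,C,D,E,A,F] q_used=0 → run B
t=4: queue=[B,C,D,E,A,F] q_used=1 → run B
t=5: queue=[B,C,D,E,A,F] q_used=2 → run B
t=6: queue=[C,D,E,A,F,B,G] q_used=0 → run C
t=7: queue=[C,D,E,A,F,B,G,H] q_used=1 → run C
t=8: queue=[C,D,E,A,F,B,G,H] q_used=2 → run C
t=9: queue=[D,E,A,F,B,G,H,C] q_used=0 → run D
t=10: queue=[D,E,A,F,B,G,H,C] q_used=1 → run D
t=11: queue=[D,E,A,F,B,G,H,C] q_used=2 → run D
t=12: queue=[E,A,F,B,G,H,C,D] q_used=0 → run E
t=13: queue=[E,A,F,B,G,H,C,D] q_used=1 → run E
t=14: queue=[E,A,F,B,G,H,C,D] q_used=2 → run E
t=15: queue=[A,F,B,G,H,C,D,E] q_used=0 → run A
t=16: queue=[F,B,G,H,C,D,E] q_used=0 → run F
t=17: queue=[F,B,G,H,C,D,E] q_used=1 → run F
t=18: queue=[B,G,H,C,D,E] q_used=0 → run B
t=19: queue=[B,G,H,C,D,E] q_used=1 → run B
t=20: queue=[B,G,H,C,D,E] q_used=2 → run B
t=21: queue=[G,H,C,D,E,B] q_used=0 → run G
t=22: queue=[G,H,C,D,E,B] q_used=1 → run G
t=23: queue=[G,H,C,D,E,B] q_used=2 → run G
t=24: queue=[H,C,D,E,B,G] q_used=0 → run H
t=25: queue=[H,C,D,E,B,G] q_used=1 → run H
t=26: queue=[H,C,D,E,B,G] q_used=2 → run H
t=27: queue=[C,D,E,B,G,H] q_used=0 → run C
t=28: queue=[D,E,B,G,H] q_used=0 → run D
t=29: queue=[D,E,B,G,H] q_used=1 → run D
t=30: queue=[D,E,B,G,H] q_used=2 → run D
t=31: queue=[E,B,G,H] q_used=0 → run E
t=32: queue=[E,B,G,H] q_used=1 → run E
t=33: queue=[E,B,G,H] q_used=2 → run E
t=34: queue=[B,G,H,E] q_used=0 → run B
t=35: queue=[G,H,E] q_used=0 → run G
t=36: queue=[G,H,E] q_used=1 → run G
t=37: queue=[G,H,E] q_used=2 → run G
t=38: queue=[H,E] q_used=0 → run H
t=39: queue=[H,E] q_used=1 → run H
t=40: queue=[E] q_used=0 → run E
t=41: queue=[E] q_used=1 → run E
t=42: (idle)
t=43: (idle)
t=44: (idle)
t=45: (idle)
t=46: (idle)
t=47: (idle)
t=48: (idle)

context switches = 17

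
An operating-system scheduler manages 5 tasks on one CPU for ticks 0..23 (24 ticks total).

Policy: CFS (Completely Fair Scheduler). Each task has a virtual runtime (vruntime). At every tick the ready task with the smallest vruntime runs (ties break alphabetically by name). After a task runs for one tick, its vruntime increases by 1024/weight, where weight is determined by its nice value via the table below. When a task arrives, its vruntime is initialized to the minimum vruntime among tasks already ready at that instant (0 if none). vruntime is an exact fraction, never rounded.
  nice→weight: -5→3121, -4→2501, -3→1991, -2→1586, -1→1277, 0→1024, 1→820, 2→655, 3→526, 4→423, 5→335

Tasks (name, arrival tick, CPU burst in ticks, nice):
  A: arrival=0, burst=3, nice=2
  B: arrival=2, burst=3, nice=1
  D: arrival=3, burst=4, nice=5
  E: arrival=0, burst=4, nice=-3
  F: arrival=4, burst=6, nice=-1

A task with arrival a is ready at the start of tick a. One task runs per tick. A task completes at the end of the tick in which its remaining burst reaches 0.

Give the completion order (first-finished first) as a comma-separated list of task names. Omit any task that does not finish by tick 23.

completion order = E, B, A, F, D

t=0: vr[A=0 E=0] → run A
t=1: vr[A=1024/655 E=0] → run E
t=2: vr[A=1024/655 B=1024/1991 E=1024/1991] → run B
t=3: vr[A=1024/655 B=719616/408155 D=1024/1991 E=1024/1991] → run D
t=4: vr[A=1024/655 B=719616/408155 D=2381824/666985 E=1024/1991 F=1024/1991] → run E
t=5: vr[A=1024/655 B=719616/408155 D=2381824/666985 E=2048/1991 F=1024/1991] → run F
t=6: vr[A=1024/655 B=719616/408155 D=2381824/666985 E=2048/1991 F=3346432/2542507] → run E
t=7: vr[A=1024/655 B=719616/408155 D=2381824/666985 E=3072/1991 F=3346432/2542507] → run F
t=8: vr[A=1024/655 B=719616/408155 D=2381824/666985 E=3072/1991 F=5385216/2542507] → run E
t=9: vr[A=1024/655 B=719616/408155 D=2381824/666985 F=5385216/2542507] → run A
t=10: vr[A=2048/655 B=719616/408155 D=2381824/666985 F=5385216/2542507] → run B
t=11: vr[A=2048/655 B=1229312/408155 D=2381824/666985 F=5385216/2542507] → run F
t=12: vr[A=2048/655 B=1229312/408155 D=2381824/666985 F=7424000/2542507] → run F
t=13: vr[A=2048/655 B=1229312/408155 D=2381824/666985 F=9462784/2542507] → run B
t=14: vr[A=2048/655 D=2381824/666985 F=9462784/2542507] → run A
t=15: vr[D=2381824/666985 F=9462784/2542507] → run D
t=16: vr[D=4420608/666985 F=9462784/2542507] → run F
t=17: vr[D=4420608/666985 F=11501568/2542507] → run F
t=18: vr[D=4420608/666985] → run D
t=19: vr[D=6459392/666985] → run D
t=20: (idle)
t=21: (idle)
t=22: (idle)
t=23: (idle)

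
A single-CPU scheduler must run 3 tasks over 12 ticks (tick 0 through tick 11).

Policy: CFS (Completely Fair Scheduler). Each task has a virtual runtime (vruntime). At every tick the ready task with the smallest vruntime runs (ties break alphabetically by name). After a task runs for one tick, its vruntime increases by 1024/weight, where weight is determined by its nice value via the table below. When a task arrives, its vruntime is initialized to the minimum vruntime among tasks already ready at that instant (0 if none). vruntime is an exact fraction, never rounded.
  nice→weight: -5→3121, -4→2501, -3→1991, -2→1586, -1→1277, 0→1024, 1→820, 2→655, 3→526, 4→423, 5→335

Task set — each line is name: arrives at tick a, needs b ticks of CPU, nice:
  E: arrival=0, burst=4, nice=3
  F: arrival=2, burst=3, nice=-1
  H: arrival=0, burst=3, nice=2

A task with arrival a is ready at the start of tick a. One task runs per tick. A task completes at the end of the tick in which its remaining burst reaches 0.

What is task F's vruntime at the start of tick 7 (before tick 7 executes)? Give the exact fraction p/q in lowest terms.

t=0: vr[E=0 H=0] → run E
t=1: vr[E=512/263 H=0] → run H
t=2: vr[E=512/263 F=1024/655 H=1024/655] → run F
t=3: vr[E=512/263 F=1978368/836435 H=1024/655] → run H
t=4: vr[E=512/263 F=1978368/836435 H=2048/655] → run E
t=5: vr[E=1024/263 F=1978368/836435 H=2048/655] → run F
t=6: vr[E=1024/263 F=2649088/836435 H=2048/655] → run H
t=7: vr[E=1024/263 F=2649088/836435] → run F
t=8: vr[E=1024/263] → run E
t=9: vr[E=1536/263] → run E
t=10: (idle)
t=11: (idle)

vruntime(F, start of tick 7) = 2649088/836435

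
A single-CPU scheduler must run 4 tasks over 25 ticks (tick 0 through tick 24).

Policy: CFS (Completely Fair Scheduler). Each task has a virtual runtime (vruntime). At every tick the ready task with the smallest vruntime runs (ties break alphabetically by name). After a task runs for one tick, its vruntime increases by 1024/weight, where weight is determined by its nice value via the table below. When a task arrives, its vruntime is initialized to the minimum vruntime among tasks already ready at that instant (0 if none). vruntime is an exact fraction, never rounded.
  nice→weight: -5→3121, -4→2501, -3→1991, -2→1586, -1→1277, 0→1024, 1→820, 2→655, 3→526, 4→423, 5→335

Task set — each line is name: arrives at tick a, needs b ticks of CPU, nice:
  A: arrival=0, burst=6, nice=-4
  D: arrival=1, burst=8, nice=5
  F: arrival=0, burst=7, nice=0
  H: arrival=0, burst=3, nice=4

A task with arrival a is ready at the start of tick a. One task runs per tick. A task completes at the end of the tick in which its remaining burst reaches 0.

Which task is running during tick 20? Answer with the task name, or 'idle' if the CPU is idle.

running at tick 20 = D

t=0: vr[A=0 F=0 H=0] → run A
t=1: vr[A=1024/2501 D=0 F=0 H=0] → run D
t=2: vr[A=1024/2501 D=1024/335 F=0 H=0] → run F
t=3: vr[A=1024/2501 D=1024/335 F=1 H=0] → run H
t=4: vr[A=1024/2501 D=1024/335 F=1 H=1024/423] → run A
t=5: vr[A=2048/2501 D=1024/335 F=1 H=1024/423] → run A
t=6: vr[A=3072/2501 D=1024/335 F=1 H=1024/423] → run F
t=7: vr[A=3072/2501 D=1024/335 F=2 H=1024/423] → run A
t=8: vr[A=4096/2501 D=1024/335 F=2 H=1024/423] → run A
t=9: vr[A=5120/2501 D=1024/335 F=2 H=1024/423] → run F
t=10: vr[A=5120/2501 D=1024/335 F=3 H=1024/423] → run A
t=11: vr[D=1024/335 F=3 H=1024/423] → run H
t=12: vr[D=1024/335 F=3 H=2048/423] → run F
t=13: vr[D=1024/335 F=4 H=2048/423] → run D
t=14: vr[D=2048/335 F=4 H=2048/423] → run F
t=15: vr[D=2048/335 F=5 H=2048/423] → run H
t=16: vr[D=2048/335 F=5] → run F
t=17: vr[D=2048/335 F=6] → run F
t=18: vr[D=2048/335] → run D
t=19: vr[D=3072/335] → run D
t=20: vr[D=4096/335] → run D
t=21: vr[D=1024/67] → run D
t=22: vr[D=6144/335] → run D
t=23: vr[D=7168/335] → run D
t=24: (idle)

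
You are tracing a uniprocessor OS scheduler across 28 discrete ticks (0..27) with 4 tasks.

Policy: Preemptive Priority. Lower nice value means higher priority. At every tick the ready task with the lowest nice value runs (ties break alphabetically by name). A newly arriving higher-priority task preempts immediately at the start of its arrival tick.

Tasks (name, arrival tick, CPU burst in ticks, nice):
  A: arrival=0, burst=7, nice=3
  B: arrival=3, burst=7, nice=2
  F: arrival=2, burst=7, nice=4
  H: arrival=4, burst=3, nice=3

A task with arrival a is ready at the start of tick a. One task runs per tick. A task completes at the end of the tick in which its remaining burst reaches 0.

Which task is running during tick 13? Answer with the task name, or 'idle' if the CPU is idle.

running at tick 13 = A

t=0: ready={A} → run A
t=1: ready={A} → run A
t=2: ready={A,F} → run A
t=3: ready={A,B,F} → run B
t=4: ready={A,B,F,H} → run B
t=5: ready={A,B,F,H} → run B
t=6: ready={A,B,F,H} → run B
t=7: ready={A,B,F,H} → run B
t=8: ready={A,B,F,H} → run B
t=9: ready={A,B,F,H} → run B
t=10: ready={A,F,H} → run A
t=11: ready={A,F,H} → run A
t=12: ready={A,F,H} → run A
t=13: ready={A,F,H} → run A
t=14: ready={F,H} → run H
t=15: ready={F,H} → run H
t=16: ready={F,H} → run H
t=17: ready={F} → run F
t=18: ready={F} → run F
t=19: ready={F} → run F
t=20: ready={F} → run F
t=21: ready={F} → run F
t=22: ready={F} → run F
t=23: ready={F} → run F
t=24: (idle)
t=25: (idle)
t=26: (idle)
t=27: (idle)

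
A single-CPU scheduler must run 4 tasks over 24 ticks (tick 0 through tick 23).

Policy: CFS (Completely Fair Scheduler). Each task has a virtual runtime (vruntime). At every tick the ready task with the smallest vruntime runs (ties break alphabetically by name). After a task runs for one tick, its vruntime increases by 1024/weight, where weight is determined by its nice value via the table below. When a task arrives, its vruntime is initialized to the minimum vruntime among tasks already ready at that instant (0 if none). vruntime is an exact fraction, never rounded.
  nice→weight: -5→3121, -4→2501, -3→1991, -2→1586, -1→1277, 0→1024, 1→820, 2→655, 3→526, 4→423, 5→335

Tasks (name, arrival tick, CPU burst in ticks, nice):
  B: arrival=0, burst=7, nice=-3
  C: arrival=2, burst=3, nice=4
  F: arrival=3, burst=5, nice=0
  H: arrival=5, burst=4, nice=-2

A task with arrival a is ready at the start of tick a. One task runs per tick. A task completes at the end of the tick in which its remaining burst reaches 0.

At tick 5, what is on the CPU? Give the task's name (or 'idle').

running at tick 5 = B

t=0: vr[B=0] → run B
t=1: vr[B=1024/1991] → run B
t=2: vr[B=2048/1991 C=2048/1991] → run B
t=3: vr[B=3072/1991 C=2048/1991 F=2048/1991] → run C
t=4: vr[B=3072/1991 C=2905088/842193 F=2048/1991] → run F
t=5: vr[B=3072/1991 C=2905088/842193 F=4039/1991 H=3072/1991] → run B
t=6: vr[B=4096/1991 C=2905088/842193 F=4039/1991 H=3072/1991] → run H
t=7: vr[B=4096/1991 C=2905088/842193 F=4039/1991 H=3455488/1578863] → run F
t=8: vr[B=4096/1991 C=2905088/842193 F=6030/1991 H=3455488/1578863] → run B
t=9: vr[B=5120/1991 C=2905088/842193 F=6030/1991 H=3455488/1578863] → run H
t=10: vr[B=5120/1991 C=2905088/842193 F=6030/1991 H=4474880/1578863] → run B
t=11: vr[B=6144/1991 C=2905088/842193 F=6030/1991 H=4474880/1578863] → run H
t=12: vr[B=6144/1991 C=2905088/842193 F=6030/1991 H=5494272/1578863] → run F
t=13: vr[B=6144/1991 C=2905088/842193 F=8021/1991 H=5494272/1578863] → run B
t=14: vr[C=2905088/842193 F=8021/1991 H=5494272/1578863] → run C
t=15: vr[C=4943872/842193 F=8021/1991 H=5494272/1578863] → run H
t=16: vr[C=4943872/842193 F=8021/1991] → run F
t=17: vr[C=4943872/842193 F=10012/1991] → run F
t=18: vr[C=4943872/842193] → run C
t=19: (idle)
t=20: (idle)
t=21: (idle)
t=22: (idle)
t=23: (idle)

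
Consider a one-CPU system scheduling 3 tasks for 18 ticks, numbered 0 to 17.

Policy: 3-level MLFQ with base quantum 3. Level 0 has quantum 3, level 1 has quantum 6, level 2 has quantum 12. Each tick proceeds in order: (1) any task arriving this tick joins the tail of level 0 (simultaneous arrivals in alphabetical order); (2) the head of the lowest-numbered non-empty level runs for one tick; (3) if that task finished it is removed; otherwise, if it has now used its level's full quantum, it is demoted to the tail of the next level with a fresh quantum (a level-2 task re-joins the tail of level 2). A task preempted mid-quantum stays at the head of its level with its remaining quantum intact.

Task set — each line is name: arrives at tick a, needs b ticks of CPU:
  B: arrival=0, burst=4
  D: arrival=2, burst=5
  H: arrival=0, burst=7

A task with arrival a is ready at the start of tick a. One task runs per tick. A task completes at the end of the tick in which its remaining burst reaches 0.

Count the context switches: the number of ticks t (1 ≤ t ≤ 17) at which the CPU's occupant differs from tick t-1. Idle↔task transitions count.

context switches = 6

t=0: L0/L1/L2 = BH/-/- → run B
t=1: L0/L1/L2 = BH/-/- → run B
t=2: L0/L1/L2 = BHD/-/- → run B
t=3: L0/L1/L2 = HD/B/- → run H
t=4: L0/L1/L2 = HD/B/- → run H
t=5: L0/L1/L2 = HD/B/- → run H
t=6: L0/L1/L2 = D/BH/- → run D
t=7: L0/L1/L2 = D/BH/- → run D
t=8: L0/L1/L2 = D/BH/- → run D
t=9: L0/L1/L2 = -/BHD/- → run B
t=10: L0/L1/L2 = -/HD/- → run H
t=11: L0/L1/L2 = -/HD/- → run H
t=12: L0/L1/L2 = -/HD/- → run H
t=13: L0/L1/L2 = -/HD/- → run H
t=14: L0/L1/L2 = -/D/- → run D
t=15: L0/L1/L2 = -/D/- → run D
t=16: (idle)
t=17: (idle)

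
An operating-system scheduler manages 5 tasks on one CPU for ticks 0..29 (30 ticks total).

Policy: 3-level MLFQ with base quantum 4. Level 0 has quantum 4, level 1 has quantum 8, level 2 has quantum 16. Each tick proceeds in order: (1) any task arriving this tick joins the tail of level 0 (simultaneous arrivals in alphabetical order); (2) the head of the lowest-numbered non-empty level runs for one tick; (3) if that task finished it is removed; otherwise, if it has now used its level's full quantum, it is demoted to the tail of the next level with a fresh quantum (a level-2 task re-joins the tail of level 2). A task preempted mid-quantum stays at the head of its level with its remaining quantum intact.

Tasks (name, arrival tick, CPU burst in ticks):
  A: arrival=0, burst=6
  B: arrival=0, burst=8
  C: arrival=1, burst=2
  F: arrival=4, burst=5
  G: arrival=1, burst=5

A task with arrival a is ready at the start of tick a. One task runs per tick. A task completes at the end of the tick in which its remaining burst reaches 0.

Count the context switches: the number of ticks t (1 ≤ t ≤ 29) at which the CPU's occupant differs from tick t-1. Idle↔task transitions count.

context switches = 9

t=0: L0/L1/L2 = AB/-/- → run A
t=1: L0/L1/L2 = ABCG/-/- → run A
t=2: L0/L1/L2 = ABCG/-/- → run A
t=3: L0/L1/L2 = ABCG/-/- → run A
t=4: L0/L1/L2 = BCGF/A/- → run B
t=5: L0/L1/L2 = BCGF/A/- → run B
t=6: L0/L1/L2 = BCGF/A/- → run B
t=7: L0/L1/L2 = BCGF/A/- → run B
t=8: L0/L1/L2 = CGF/AB/- → run C
t=9: L0/L1/L2 = CGF/AB/- → run C
t=10: L0/L1/L2 = GF/AB/- → run G
t=11: L0/L1/L2 = GF/AB/- → run G
t=12: L0/L1/L2 = GF/AB/- → run G
t=13: L0/L1/L2 = GF/AB/- → run G
t=14: L0/L1/L2 = F/ABG/- → run F
t=15: L0/L1/L2 = F/ABG/- → run F
t=16: L0/L1/L2 = F/ABG/- → run F
t=17: L0/L1/L2 = F/ABG/- → run F
t=18: L0/L1/L2 = -/ABGF/- → run A
t=19: L0/L1/L2 = -/ABGF/- → run A
t=20: L0/L1/L2 = -/BGF/- → run B
t=21: L0/L1/L2 = -/BGF/- → run B
t=22: L0/L1/L2 = -/BGF/- → run B
t=23: L0/L1/L2 = -/BGF/- → run B
t=24: L0/L1/L2 = -/GF/- → run G
t=25: L0/L1/L2 = -/F/- → run F
t=26: (idle)
t=27: (idle)
t=28: (idle)
t=29: (idle)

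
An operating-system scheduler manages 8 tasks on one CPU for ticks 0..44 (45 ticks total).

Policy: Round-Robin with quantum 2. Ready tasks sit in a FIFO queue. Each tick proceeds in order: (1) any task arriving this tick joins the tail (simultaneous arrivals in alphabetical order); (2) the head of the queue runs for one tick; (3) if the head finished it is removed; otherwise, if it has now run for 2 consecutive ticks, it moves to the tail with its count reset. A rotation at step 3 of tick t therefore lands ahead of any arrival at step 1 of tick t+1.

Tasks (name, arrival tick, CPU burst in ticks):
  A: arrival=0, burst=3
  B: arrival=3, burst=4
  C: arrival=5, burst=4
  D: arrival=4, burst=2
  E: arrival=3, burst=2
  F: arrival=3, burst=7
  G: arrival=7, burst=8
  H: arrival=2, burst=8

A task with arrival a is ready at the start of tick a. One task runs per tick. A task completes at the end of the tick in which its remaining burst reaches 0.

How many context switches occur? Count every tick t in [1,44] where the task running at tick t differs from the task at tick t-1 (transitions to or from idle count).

context switches = 19

t=0: queue=[A] q_used=0 → run A
t=1: queue=[A] q_used=1 → run A
t=2: queue=[A,H] q_used=0 → run A
t=3: queue=[H,B,E,F] q_used=0 → run H
t=4: queue=[H,B,E,F,D] q_used=1 → run H
t=5: queue=[B,E,F,D,H,C] q_used=0 → run B
t=6: queue=[B,E,F,D,H,C] q_used=1 → run B
t=7: queue=[E,F,D,H,C,B,G] q_used=0 → run E
t=8: queue=[E,F,D,H,C,B,G] q_used=1 → run E
t=9: queue=[F,D,H,C,B,G] q_used=0 → run F
t=10: queue=[F,D,H,C,B,G] q_used=1 → run F
t=11: queue=[D,H,C,B,G,F] q_used=0 → run D
t=12: queue=[D,H,C,B,G,F] q_used=1 → run D
t=13: queue=[H,C,B,G,F] q_used=0 → run H
t=14: queue=[H,C,B,G,F] q_used=1 → run H
t=15: queue=[C,B,G,F,H] q_used=0 → run C
t=16: queue=[C,B,G,F,H] q_used=1 → run C
t=17: queue=[B,G,F,H,C] q_used=0 → run B
t=18: queue=[B,G,F,H,C] q_used=1 → run B
t=19: queue=[G,F,H,C] q_used=0 → run G
t=20: queue=[G,F,H,C] q_used=1 → run G
t=21: queue=[F,H,C,G] q_used=0 → run F
t=22: queue=[F,H,C,G] q_used=1 → run F
t=23: queue=[H,C,G,F] q_used=0 → run H
t=24: queue=[H,C,G,F] q_used=1 → run H
t=25: queue=[C,G,F,H] q_used=0 → run C
t=26: queue=[C,G,F,H] q_used=1 → run C
t=27: queue=[G,F,H] q_used=0 → run G
t=28: queue=[G,F,H] q_used=1 → run G
t=29: queue=[F,H,G] q_used=0 → run F
t=30: queue=[F,H,G] q_used=1 → run F
t=31: queue=[H,G,F] q_used=0 → run H
t=32: queue=[H,G,F] q_used=1 → run H
t=33: queue=[G,F] q_used=0 → run G
t=34: queue=[G,F] q_used=1 → run G
t=35: queue=[F,G] q_used=0 → run F
t=36: queue=[G] q_used=0 → run G
t=37: queue=[G] q_used=1 → run G
t=38: (idle)
t=39: (idle)
t=40: (idle)
t=41: (idle)
t=42: (idle)
t=43: (idle)
t=44: (idle)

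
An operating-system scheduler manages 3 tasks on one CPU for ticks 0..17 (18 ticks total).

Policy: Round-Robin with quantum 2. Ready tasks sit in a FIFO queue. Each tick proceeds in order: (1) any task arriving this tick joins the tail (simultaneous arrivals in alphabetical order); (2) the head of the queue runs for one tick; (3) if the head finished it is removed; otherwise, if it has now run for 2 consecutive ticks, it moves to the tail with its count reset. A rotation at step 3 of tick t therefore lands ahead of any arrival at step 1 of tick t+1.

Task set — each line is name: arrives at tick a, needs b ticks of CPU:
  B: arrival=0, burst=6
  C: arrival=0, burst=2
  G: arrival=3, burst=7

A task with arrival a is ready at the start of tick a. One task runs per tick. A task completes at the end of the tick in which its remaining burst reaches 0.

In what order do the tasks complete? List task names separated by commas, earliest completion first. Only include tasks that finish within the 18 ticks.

t=0: queue=[B,C] q_used=0 → run B
t=1: queue=[B,C] q_used=1 → run B
t=2: queue=[C,B] q_used=0 → run C
t=3: queue=[C,B,G] q_used=1 → run C
t=4: queue=[B,G] q_used=0 → run B
t=5: queue=[B,G] q_used=1 → run B
t=6: queue=[G,B] q_used=0 → run G
t=7: queue=[G,B] q_used=1 → run G
t=8: queue=[B,G] q_used=0 → run B
t=9: queue=[B,G] q_used=1 → run B
t=10: queue=[G] q_used=0 → run G
t=11: queue=[G] q_used=1 → run G
t=12: queue=[G] q_used=0 → run G
t=13: queue=[G] q_used=1 → run G
t=14: queue=[G] q_used=0 → run G
t=15: (idle)
t=16: (idle)
t=17: (idle)

completion order = C, B, G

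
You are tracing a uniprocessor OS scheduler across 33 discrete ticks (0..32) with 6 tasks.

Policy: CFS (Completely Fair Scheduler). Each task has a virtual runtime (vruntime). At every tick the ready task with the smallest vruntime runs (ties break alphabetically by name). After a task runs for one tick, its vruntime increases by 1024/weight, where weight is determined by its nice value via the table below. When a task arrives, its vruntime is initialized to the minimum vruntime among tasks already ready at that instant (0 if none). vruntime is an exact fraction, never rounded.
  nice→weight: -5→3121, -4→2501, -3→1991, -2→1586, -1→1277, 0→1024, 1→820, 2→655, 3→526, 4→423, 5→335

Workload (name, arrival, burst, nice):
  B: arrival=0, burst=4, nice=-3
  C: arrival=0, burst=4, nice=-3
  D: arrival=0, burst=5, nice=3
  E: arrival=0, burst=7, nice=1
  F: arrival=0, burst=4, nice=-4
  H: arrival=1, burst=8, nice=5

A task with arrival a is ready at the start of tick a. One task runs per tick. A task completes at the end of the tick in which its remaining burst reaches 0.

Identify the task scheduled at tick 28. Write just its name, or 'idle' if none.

running at tick 28 = H

t=0: vr[B=0 C=0 D=0 E=0 F=0] → run B
t=1: vr[B=1024/1991 C=0 D=0 E=0 F=0 H=0] → run C
t=2: vr[B=1024/1991 C=1024/1991 D=0 E=0 F=0 H=0] → run D
t=3: vr[B=1024/1991 C=1024/1991 D=512/263 E=0 F=0 H=0] → run E
t=4: vr[B=1024/1991 C=1024/1991 D=512/263 E=256/205 F=0 H=0] → run F
t=5: vr[B=1024/1991 C=1024/1991 D=512/263 E=256/205 F=1024/2501 H=0] → run H
t=6: vr[B=1024/1991 C=1024/1991 D=512/263 E=256/205 F=1024/2501 H=1024/335] → run F
t=7: vr[B=1024/1991 C=1024/1991 D=512/263 E=256/205 F=2048/2501 H=1024/335] → run B
t=8: vr[B=2048/1991 C=1024/1991 D=512/263 E=256/205 F=2048/2501 H=1024/335] → run C
t=9: vr[B=2048/1991 C=2048/1991 D=512/263 E=256/205 F=2048/2501 H=1024/335] → run F
t=10: vr[B=2048/1991 C=2048/1991 D=512/263 E=256/205 F=3072/2501 H=1024/335] → run B
t=11: vr[B=3072/1991 C=2048/1991 D=512/263 E=256/205 F=3072/2501 H=1024/335] → run C
t=12: vr[B=3072/1991 C=3072/1991 D=512/263 E=256/205 F=3072/2501 H=1024/335] → run F
t=13: vr[B=3072/1991 C=3072/1991 D=512/263 E=256/205 H=1024/335] → run E
t=14: vr[B=3072/1991 C=3072/1991 D=512/263 E=512/205 H=1024/335] → run B
t=15: vr[C=3072/1991 D=512/263 E=512/205 H=1024/335] → run C
t=16: vr[D=512/263 E=512/205 H=1024/335] → run D
t=17: vr[D=1024/263 E=512/205 H=1024/335] → run E
t=18: vr[D=1024/263 E=768/205 H=1024/335] → run H
t=19: vr[D=1024/263 E=768/205 H=2048/335] → run E
t=20: vr[D=1024/263 E=1024/205 H=2048/335] → run D
t=21: vr[D=1536/263 E=1024/205 H=2048/335] → run E
t=22: vr[D=1536/263 E=256/41 H=2048/335] → run D
t=23: vr[D=2048/263 E=256/41 H=2048/335] → run H
t=24: vr[D=2048/263 E=256/41 H=3072/335] → run E
t=25: vr[D=2048/263 E=1536/205 H=3072/335] → run E
t=26: vr[D=2048/263 H=3072/335] → run D
t=27: vr[H=3072/335] → run H
t=28: vr[H=4096/335] → run H
t=29: vr[H=1024/67] → run H
t=30: vr[H=6144/335] → run H
t=31: vr[H=7168/335] → run H
t=32: (idle)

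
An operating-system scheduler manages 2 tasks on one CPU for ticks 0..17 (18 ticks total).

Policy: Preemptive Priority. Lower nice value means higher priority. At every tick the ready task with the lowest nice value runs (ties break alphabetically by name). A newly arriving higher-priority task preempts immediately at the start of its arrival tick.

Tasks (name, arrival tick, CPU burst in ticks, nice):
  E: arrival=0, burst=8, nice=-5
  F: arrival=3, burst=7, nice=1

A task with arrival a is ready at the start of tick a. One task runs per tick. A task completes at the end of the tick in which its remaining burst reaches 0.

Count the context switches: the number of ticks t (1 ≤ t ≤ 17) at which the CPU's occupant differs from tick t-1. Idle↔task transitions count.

context switches = 2

t=0: ready={E} → run E
t=1: ready={E} → run E
t=2: ready={E} → run E
t=3: ready={E,F} → run E
t=4: ready={E,F} → run E
t=5: ready={E,F} → run E
t=6: ready={E,F} → run E
t=7: ready={E,F} → run E
t=8: ready={F} → run F
t=9: ready={F} → run F
t=10: ready={F} → run F
t=11: ready={F} → run F
t=12: ready={F} → run F
t=13: ready={F} → run F
t=14: ready={F} → run F
t=15: (idle)
t=16: (idle)
t=17: (idle)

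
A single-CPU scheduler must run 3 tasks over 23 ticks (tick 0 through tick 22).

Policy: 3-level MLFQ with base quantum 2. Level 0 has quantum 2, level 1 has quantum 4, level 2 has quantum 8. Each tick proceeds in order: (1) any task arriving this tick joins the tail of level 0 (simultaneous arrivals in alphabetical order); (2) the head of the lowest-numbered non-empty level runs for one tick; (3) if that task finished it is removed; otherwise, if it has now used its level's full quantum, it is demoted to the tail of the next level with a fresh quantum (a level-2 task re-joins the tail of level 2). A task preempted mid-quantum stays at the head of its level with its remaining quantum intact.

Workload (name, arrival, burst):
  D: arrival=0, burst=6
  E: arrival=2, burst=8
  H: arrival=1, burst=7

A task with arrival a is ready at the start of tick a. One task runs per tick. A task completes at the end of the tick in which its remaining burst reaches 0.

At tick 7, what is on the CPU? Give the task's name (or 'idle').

t=0: L0/L1/L2 = D/-/- → run D
t=1: L0/L1/L2 = DH/-/- → run D
t=2: L0/L1/L2 = HE/D/- → run H
t=3: L0/L1/L2 = HE/D/- → run H
t=4: L0/L1/L2 = E/DH/- → run E
t=5: L0/L1/L2 = E/DH/- → run E
t=6: L0/L1/L2 = -/DHE/- → run D
t=7: L0/L1/L2 = -/DHE/- → run D
t=8: L0/L1/L2 = -/DHE/- → run D
t=9: L0/L1/L2 = -/DHE/- → run D
t=10: L0/L1/L2 = -/HE/- → run H
t=11: L0/L1/L2 = -/HE/- → run H
t=12: L0/L1/L2 = -/HE/- → run H
t=13: L0/L1/L2 = -/HE/- → run H
t=14: L0/L1/L2 = -/E/H → run E
t=15: L0/L1/L2 = -/E/H → run E
t=16: L0/L1/L2 = -/E/H → run E
t=17: L0/L1/L2 = -/E/H → run E
t=18: L0/L1/L2 = -/-/HE → run H
t=19: L0/L1/L2 = -/-/E → run E
t=20: L0/L1/L2 = -/-/E → run E
t=21: (idle)
t=22: (idle)

running at tick 7 = D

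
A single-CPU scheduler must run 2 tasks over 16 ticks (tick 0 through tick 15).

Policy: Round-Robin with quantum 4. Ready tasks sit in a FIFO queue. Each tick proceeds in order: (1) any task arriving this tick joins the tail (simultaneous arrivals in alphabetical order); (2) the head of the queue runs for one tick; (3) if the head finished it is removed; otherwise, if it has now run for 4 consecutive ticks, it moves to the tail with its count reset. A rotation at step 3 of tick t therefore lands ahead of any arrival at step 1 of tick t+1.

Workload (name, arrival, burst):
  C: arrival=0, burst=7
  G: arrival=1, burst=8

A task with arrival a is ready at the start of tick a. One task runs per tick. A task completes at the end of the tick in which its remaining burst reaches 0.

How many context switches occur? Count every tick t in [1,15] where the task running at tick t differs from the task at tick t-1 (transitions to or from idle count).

t=0: queue=[C] q_used=0 → run C
t=1: queue=[C,G] q_used=1 → run C
t=2: queue=[C,G] q_used=2 → run C
t=3: queue=[C,G] q_used=3 → run C
t=4: queue=[G,C] q_used=0 → run G
t=5: queue=[G,C] q_used=1 → run G
t=6: queue=[G,C] q_used=2 → run G
t=7: queue=[G,C] q_used=3 → run G
t=8: queue=[C,G] q_used=0 → run C
t=9: queue=[C,G] q_used=1 → run C
t=10: queue=[C,G] q_used=2 → run C
t=11: queue=[G] q_used=0 → run G
t=12: queue=[G] q_used=1 → run G
t=13: queue=[G] q_used=2 → run G
t=14: queue=[G] q_used=3 → run G
t=15: (idle)

context switches = 4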